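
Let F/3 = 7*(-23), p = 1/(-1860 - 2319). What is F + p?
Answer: -2018458/4179 ≈ -483.00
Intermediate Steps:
p = -1/4179 (p = 1/(-4179) = -1/4179 ≈ -0.00023929)
F = -483 (F = 3*(7*(-23)) = 3*(-161) = -483)
F + p = -483 - 1/4179 = -2018458/4179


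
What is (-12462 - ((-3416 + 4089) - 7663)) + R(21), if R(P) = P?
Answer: -5451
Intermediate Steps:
(-12462 - ((-3416 + 4089) - 7663)) + R(21) = (-12462 - ((-3416 + 4089) - 7663)) + 21 = (-12462 - (673 - 7663)) + 21 = (-12462 - 1*(-6990)) + 21 = (-12462 + 6990) + 21 = -5472 + 21 = -5451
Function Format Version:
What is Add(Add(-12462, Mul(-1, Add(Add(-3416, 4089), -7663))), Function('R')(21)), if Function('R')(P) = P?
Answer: -5451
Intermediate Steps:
Add(Add(-12462, Mul(-1, Add(Add(-3416, 4089), -7663))), Function('R')(21)) = Add(Add(-12462, Mul(-1, Add(Add(-3416, 4089), -7663))), 21) = Add(Add(-12462, Mul(-1, Add(673, -7663))), 21) = Add(Add(-12462, Mul(-1, -6990)), 21) = Add(Add(-12462, 6990), 21) = Add(-5472, 21) = -5451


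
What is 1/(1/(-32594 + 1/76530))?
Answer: -2494418819/76530 ≈ -32594.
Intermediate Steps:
1/(1/(-32594 + 1/76530)) = 1/(1/(-2494418819/76530)) = 1/(-76530/2494418819) = -2494418819/76530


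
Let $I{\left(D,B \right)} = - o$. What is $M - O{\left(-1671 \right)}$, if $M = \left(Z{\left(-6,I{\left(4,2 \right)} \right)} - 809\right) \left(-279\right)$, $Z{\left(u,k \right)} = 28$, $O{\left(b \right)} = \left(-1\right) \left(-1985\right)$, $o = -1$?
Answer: $215914$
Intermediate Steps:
$I{\left(D,B \right)} = 1$ ($I{\left(D,B \right)} = \left(-1\right) \left(-1\right) = 1$)
$O{\left(b \right)} = 1985$
$M = 217899$ ($M = \left(28 - 809\right) \left(-279\right) = \left(-781\right) \left(-279\right) = 217899$)
$M - O{\left(-1671 \right)} = 217899 - 1985 = 215914$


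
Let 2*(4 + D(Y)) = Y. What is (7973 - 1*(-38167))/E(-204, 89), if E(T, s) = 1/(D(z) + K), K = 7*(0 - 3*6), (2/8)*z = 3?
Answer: -5721360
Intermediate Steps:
z = 12 (z = 4*3 = 12)
D(Y) = -4 + Y/2
K = -126 (K = 7*(0 - 18) = 7*(-18) = -126)
E(T, s) = -1/124 (E(T, s) = 1/((-4 + (1/2)*12) - 126) = 1/((-4 + 6) - 126) = 1/(2 - 126) = 1/(-124) = -1/124)
(7973 - 1*(-38167))/E(-204, 89) = (7973 - 1*(-38167))/(-1/124) = (7973 + 38167)*(-124) = 46140*(-124) = -5721360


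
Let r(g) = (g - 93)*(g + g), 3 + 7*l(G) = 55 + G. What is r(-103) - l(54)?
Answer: 282526/7 ≈ 40361.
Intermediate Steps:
l(G) = 52/7 + G/7 (l(G) = -3/7 + (55 + G)/7 = -3/7 + (55/7 + G/7) = 52/7 + G/7)
r(g) = 2*g*(-93 + g) (r(g) = (-93 + g)*(2*g) = 2*g*(-93 + g))
r(-103) - l(54) = 2*(-103)*(-93 - 103) - (52/7 + (1/7)*54) = 2*(-103)*(-196) - (52/7 + 54/7) = 40376 - 1*106/7 = 40376 - 106/7 = 282526/7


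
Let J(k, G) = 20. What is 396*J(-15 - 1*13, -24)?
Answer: 7920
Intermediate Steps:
396*J(-15 - 1*13, -24) = 396*20 = 7920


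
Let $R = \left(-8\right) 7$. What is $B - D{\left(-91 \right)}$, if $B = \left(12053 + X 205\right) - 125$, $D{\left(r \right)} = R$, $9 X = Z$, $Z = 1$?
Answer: $\frac{108061}{9} \approx 12007.0$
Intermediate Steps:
$R = -56$
$X = \frac{1}{9}$ ($X = \frac{1}{9} \cdot 1 = \frac{1}{9} \approx 0.11111$)
$D{\left(r \right)} = -56$
$B = \frac{107557}{9}$ ($B = \left(12053 + \frac{1}{9} \cdot 205\right) - 125 = \left(12053 + \frac{205}{9}\right) - 125 = \frac{108682}{9} - 125 = \frac{107557}{9} \approx 11951.0$)
$B - D{\left(-91 \right)} = \frac{107557}{9} - -56 = \frac{107557}{9} + 56 = \frac{108061}{9}$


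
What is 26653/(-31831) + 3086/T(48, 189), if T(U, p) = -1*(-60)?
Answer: 48315643/954930 ≈ 50.596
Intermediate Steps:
T(U, p) = 60
26653/(-31831) + 3086/T(48, 189) = 26653/(-31831) + 3086/60 = 26653*(-1/31831) + 3086*(1/60) = -26653/31831 + 1543/30 = 48315643/954930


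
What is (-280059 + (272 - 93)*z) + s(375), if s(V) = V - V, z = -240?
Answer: -323019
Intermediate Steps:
s(V) = 0
(-280059 + (272 - 93)*z) + s(375) = (-280059 + (272 - 93)*(-240)) + 0 = (-280059 + 179*(-240)) + 0 = (-280059 - 42960) + 0 = -323019 + 0 = -323019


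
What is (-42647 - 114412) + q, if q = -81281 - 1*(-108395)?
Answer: -129945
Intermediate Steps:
q = 27114 (q = -81281 + 108395 = 27114)
(-42647 - 114412) + q = (-42647 - 114412) + 27114 = -157059 + 27114 = -129945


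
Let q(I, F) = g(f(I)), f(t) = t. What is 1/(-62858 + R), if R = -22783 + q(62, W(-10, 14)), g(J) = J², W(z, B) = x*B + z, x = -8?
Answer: -1/81797 ≈ -1.2225e-5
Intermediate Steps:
W(z, B) = z - 8*B (W(z, B) = -8*B + z = z - 8*B)
q(I, F) = I²
R = -18939 (R = -22783 + 62² = -22783 + 3844 = -18939)
1/(-62858 + R) = 1/(-62858 - 18939) = 1/(-81797) = -1/81797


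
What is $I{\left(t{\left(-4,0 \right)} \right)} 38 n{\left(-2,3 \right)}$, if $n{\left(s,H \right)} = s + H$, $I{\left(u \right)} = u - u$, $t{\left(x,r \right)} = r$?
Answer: $0$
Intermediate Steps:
$I{\left(u \right)} = 0$
$n{\left(s,H \right)} = H + s$
$I{\left(t{\left(-4,0 \right)} \right)} 38 n{\left(-2,3 \right)} = 0 \cdot 38 \left(3 - 2\right) = 0 \cdot 1 = 0$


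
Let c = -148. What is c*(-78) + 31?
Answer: 11575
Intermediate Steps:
c*(-78) + 31 = -148*(-78) + 31 = 11544 + 31 = 11575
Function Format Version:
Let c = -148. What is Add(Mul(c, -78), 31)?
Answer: 11575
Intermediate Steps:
Add(Mul(c, -78), 31) = Add(Mul(-148, -78), 31) = Add(11544, 31) = 11575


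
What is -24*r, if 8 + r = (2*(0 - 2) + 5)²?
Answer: 168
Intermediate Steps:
r = -7 (r = -8 + (2*(0 - 2) + 5)² = -8 + (2*(-2) + 5)² = -8 + (-4 + 5)² = -8 + 1² = -8 + 1 = -7)
-24*r = -24*(-7) = 168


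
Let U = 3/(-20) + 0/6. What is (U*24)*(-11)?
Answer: 198/5 ≈ 39.600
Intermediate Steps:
U = -3/20 (U = 3*(-1/20) + 0*(1/6) = -3/20 + 0 = -3/20 ≈ -0.15000)
(U*24)*(-11) = -3/20*24*(-11) = -18/5*(-11) = 198/5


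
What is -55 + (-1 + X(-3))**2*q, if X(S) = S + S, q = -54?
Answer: -2701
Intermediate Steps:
X(S) = 2*S
-55 + (-1 + X(-3))**2*q = -55 + (-1 + 2*(-3))**2*(-54) = -55 + (-1 - 6)**2*(-54) = -55 + (-7)**2*(-54) = -55 + 49*(-54) = -55 - 2646 = -2701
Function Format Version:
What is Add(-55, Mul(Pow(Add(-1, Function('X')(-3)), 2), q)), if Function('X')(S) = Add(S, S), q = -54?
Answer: -2701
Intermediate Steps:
Function('X')(S) = Mul(2, S)
Add(-55, Mul(Pow(Add(-1, Function('X')(-3)), 2), q)) = Add(-55, Mul(Pow(Add(-1, Mul(2, -3)), 2), -54)) = Add(-55, Mul(Pow(Add(-1, -6), 2), -54)) = Add(-55, Mul(Pow(-7, 2), -54)) = Add(-55, Mul(49, -54)) = Add(-55, -2646) = -2701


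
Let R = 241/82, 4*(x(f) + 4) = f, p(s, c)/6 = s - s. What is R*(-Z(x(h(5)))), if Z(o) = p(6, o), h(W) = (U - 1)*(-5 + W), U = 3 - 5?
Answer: 0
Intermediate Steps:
U = -2
h(W) = 15 - 3*W (h(W) = (-2 - 1)*(-5 + W) = -3*(-5 + W) = 15 - 3*W)
p(s, c) = 0 (p(s, c) = 6*(s - s) = 6*0 = 0)
x(f) = -4 + f/4
R = 241/82 (R = 241*(1/82) = 241/82 ≈ 2.9390)
Z(o) = 0
R*(-Z(x(h(5)))) = 241*(-1*0)/82 = (241/82)*0 = 0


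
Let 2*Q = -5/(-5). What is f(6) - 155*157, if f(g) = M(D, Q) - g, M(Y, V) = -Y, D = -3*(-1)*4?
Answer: -24353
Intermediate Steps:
Q = ½ (Q = (-5/(-5))/2 = (-5*(-⅕))/2 = (½)*1 = ½ ≈ 0.50000)
D = 12 (D = 3*4 = 12)
f(g) = -12 - g (f(g) = -1*12 - g = -12 - g)
f(6) - 155*157 = (-12 - 1*6) - 155*157 = (-12 - 6) - 24335 = -18 - 24335 = -24353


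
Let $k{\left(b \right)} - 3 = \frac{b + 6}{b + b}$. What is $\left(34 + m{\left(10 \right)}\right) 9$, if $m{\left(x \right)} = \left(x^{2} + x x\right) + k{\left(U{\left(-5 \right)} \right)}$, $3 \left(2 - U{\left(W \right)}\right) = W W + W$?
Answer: $\frac{14922}{7} \approx 2131.7$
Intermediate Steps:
$U{\left(W \right)} = 2 - \frac{W}{3} - \frac{W^{2}}{3}$ ($U{\left(W \right)} = 2 - \frac{W W + W}{3} = 2 - \frac{W^{2} + W}{3} = 2 - \frac{W + W^{2}}{3} = 2 - \left(\frac{W}{3} + \frac{W^{2}}{3}\right) = 2 - \frac{W}{3} - \frac{W^{2}}{3}$)
$k{\left(b \right)} = 3 + \frac{6 + b}{2 b}$ ($k{\left(b \right)} = 3 + \frac{b + 6}{b + b} = 3 + \frac{6 + b}{2 b}$)
$m{\left(x \right)} = \frac{20}{7} + 2 x^{2}$ ($m{\left(x \right)} = \left(x^{2} + x x\right) + \left(\frac{7}{2} + \frac{3}{2 - - \frac{5}{3} - \frac{\left(-5\right)^{2}}{3}}\right) = \left(x^{2} + x^{2}\right) + \left(\frac{7}{2} + \frac{3}{2 + \frac{5}{3} - \frac{25}{3}}\right) = 2 x^{2} + \left(\frac{7}{2} + \frac{3}{2 + \frac{5}{3} - \frac{25}{3}}\right) = 2 x^{2} + \left(\frac{7}{2} + \frac{3}{- \frac{14}{3}}\right) = 2 x^{2} + \left(\frac{7}{2} + 3 \left(- \frac{3}{14}\right)\right) = 2 x^{2} + \left(\frac{7}{2} - \frac{9}{14}\right) = 2 x^{2} + \frac{20}{7} = \frac{20}{7} + 2 x^{2}$)
$\left(34 + m{\left(10 \right)}\right) 9 = \left(34 + \left(\frac{20}{7} + 2 \cdot 10^{2}\right)\right) 9 = \left(34 + \left(\frac{20}{7} + 2 \cdot 100\right)\right) 9 = \left(34 + \left(\frac{20}{7} + 200\right)\right) 9 = \left(34 + \frac{1420}{7}\right) 9 = \frac{1658}{7} \cdot 9 = \frac{14922}{7}$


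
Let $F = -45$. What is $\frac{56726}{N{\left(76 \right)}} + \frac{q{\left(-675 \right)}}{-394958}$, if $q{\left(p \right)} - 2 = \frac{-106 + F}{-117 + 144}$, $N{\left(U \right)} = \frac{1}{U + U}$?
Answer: $\frac{91947606332929}{10663866} \approx 8.6224 \cdot 10^{6}$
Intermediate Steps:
$N{\left(U \right)} = \frac{1}{2 U}$
$q{\left(p \right)} = - \frac{97}{27}$ ($q{\left(p \right)} = 2 + \frac{-106 - 45}{-117 + 144} = 2 - \frac{151}{27} = - \frac{97}{27}$)
$\frac{56726}{N{\left(76 \right)}} + \frac{q{\left(-675 \right)}}{-394958} = \frac{56726}{\frac{1}{2} \cdot \frac{1}{76}} - \frac{97}{27 \left(-394958\right)} = \frac{56726}{\frac{1}{2} \cdot \frac{1}{76}} - - \frac{97}{10663866} = 56726 \frac{1}{\frac{1}{152}} + \frac{97}{10663866} = 56726 \cdot 152 + \frac{97}{10663866} = 8622352 + \frac{97}{10663866} = \frac{91947606332929}{10663866}$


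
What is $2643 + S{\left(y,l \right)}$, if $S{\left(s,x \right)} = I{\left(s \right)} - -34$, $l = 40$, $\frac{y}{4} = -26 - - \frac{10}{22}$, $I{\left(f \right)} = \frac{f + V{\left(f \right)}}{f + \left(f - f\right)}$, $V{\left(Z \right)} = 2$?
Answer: $\frac{1505025}{562} \approx 2678.0$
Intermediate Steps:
$I{\left(f \right)} = \frac{2 + f}{f}$ ($I{\left(f \right)} = \frac{f + 2}{f + \left(f - f\right)} = \frac{2 + f}{f + 0} = \frac{2 + f}{f}$)
$y = - \frac{1124}{11}$ ($y = 4 \left(-26 - - \frac{10}{22}\right) = 4 \left(-26 - \left(-10\right) \frac{1}{22}\right) = 4 \left(-26 - - \frac{5}{11}\right) = 4 \left(-26 + \frac{5}{11}\right) = 4 \left(- \frac{281}{11}\right) = - \frac{1124}{11} \approx -102.18$)
$S{\left(s,x \right)} = 34 + \frac{2 + s}{s}$ ($S{\left(s,x \right)} = \frac{2 + s}{s} - -34 = \frac{2 + s}{s} + 34 = 34 + \frac{2 + s}{s}$)
$2643 + S{\left(y,l \right)} = 2643 + \left(35 + \frac{2}{- \frac{1124}{11}}\right) = 2643 + \left(35 + 2 \left(- \frac{11}{1124}\right)\right) = 2643 + \left(35 - \frac{11}{562}\right) = 2643 + \frac{19659}{562} = \frac{1505025}{562}$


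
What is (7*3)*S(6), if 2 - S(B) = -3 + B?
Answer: -21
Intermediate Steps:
S(B) = 5 - B (S(B) = 2 - (-3 + B) = 2 + (3 - B) = 5 - B)
(7*3)*S(6) = (7*3)*(5 - 1*6) = 21*(5 - 6) = 21*(-1) = -21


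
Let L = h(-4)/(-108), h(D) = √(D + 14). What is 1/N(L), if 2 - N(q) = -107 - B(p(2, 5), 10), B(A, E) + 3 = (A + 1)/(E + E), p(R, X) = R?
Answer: 20/2123 ≈ 0.0094206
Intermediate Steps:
h(D) = √(14 + D)
B(A, E) = -3 + (1 + A)/(2*E) (B(A, E) = -3 + (A + 1)/(E + E) = -3 + (1 + A)/((2*E)) = -3 + (1 + A)*(1/(2*E)) = -3 + (1 + A)/(2*E))
L = -√10/108 (L = √(14 - 4)/(-108) = √10*(-1/108) = -√10/108 ≈ -0.029280)
N(q) = 2123/20 (N(q) = 2 - (-107 - (1 + 2 - 6*10)/(2*10)) = 2 - (-107 - (1 + 2 - 60)/(2*10)) = 2 - (-107 - (-57)/(2*10)) = 2 - (-107 - 1*(-57/20)) = 2 - (-107 + 57/20) = 2 - 1*(-2083/20) = 2 + 2083/20 = 2123/20)
1/N(L) = 1/(2123/20) = 20/2123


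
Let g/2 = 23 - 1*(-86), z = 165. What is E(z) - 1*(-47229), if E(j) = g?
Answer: 47447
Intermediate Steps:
g = 218 (g = 2*(23 - 1*(-86)) = 2*(23 + 86) = 2*109 = 218)
E(j) = 218
E(z) - 1*(-47229) = 218 - 1*(-47229) = 218 + 47229 = 47447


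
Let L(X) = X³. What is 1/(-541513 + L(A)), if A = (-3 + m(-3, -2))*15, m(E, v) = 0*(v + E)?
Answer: -1/632638 ≈ -1.5807e-6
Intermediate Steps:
m(E, v) = 0 (m(E, v) = 0*(E + v) = 0)
A = -45 (A = (-3 + 0)*15 = -3*15 = -45)
1/(-541513 + L(A)) = 1/(-541513 + (-45)³) = 1/(-541513 - 91125) = 1/(-632638) = -1/632638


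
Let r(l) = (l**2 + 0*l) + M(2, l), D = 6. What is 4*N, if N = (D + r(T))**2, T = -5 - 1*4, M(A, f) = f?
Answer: 24336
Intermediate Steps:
T = -9 (T = -5 - 4 = -9)
r(l) = l + l**2 (r(l) = (l**2 + 0*l) + l = (l**2 + 0) + l = l**2 + l = l + l**2)
N = 6084 (N = (6 - 9*(1 - 9))**2 = (6 - 9*(-8))**2 = (6 + 72)**2 = 78**2 = 6084)
4*N = 4*6084 = 24336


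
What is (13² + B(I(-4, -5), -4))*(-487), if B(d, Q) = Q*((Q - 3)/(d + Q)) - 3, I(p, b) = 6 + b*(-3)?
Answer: -1387950/17 ≈ -81644.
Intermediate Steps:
I(p, b) = 6 - 3*b
B(d, Q) = -3 + Q*(-3 + Q)/(Q + d) (B(d, Q) = Q*((-3 + Q)/(Q + d)) - 3 = Q*(-3 + Q)/(Q + d) - 3 = -3 + Q*(-3 + Q)/(Q + d))
(13² + B(I(-4, -5), -4))*(-487) = (13² + ((-4)² - 6*(-4) - 3*(6 - 3*(-5)))/(-4 + (6 - 3*(-5))))*(-487) = (169 + (16 + 24 - 3*(6 + 15))/(-4 + (6 + 15)))*(-487) = (169 + (16 + 24 - 3*21)/(-4 + 21))*(-487) = (169 + (16 + 24 - 63)/17)*(-487) = (169 + (1/17)*(-23))*(-487) = (169 - 23/17)*(-487) = (2850/17)*(-487) = -1387950/17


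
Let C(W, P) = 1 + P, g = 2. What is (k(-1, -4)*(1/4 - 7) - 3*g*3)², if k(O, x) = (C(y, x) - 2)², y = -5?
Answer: 558009/16 ≈ 34876.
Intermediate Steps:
k(O, x) = (-1 + x)² (k(O, x) = ((1 + x) - 2)² = (-1 + x)²)
(k(-1, -4)*(1/4 - 7) - 3*g*3)² = ((-1 - 4)²*(1/4 - 7) - 3*2*3)² = ((-5)²*(¼ - 7) - 6*3)² = (25*(-27/4) - 18)² = (-675/4 - 18)² = (-747/4)² = 558009/16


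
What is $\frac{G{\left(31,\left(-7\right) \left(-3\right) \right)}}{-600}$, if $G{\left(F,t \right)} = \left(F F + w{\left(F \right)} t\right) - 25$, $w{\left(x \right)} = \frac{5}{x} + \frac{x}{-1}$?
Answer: $- \frac{149}{310} \approx -0.48065$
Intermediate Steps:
$w{\left(x \right)} = - x + \frac{5}{x}$ ($w{\left(x \right)} = \frac{5}{x} + x \left(-1\right) = \frac{5}{x} - x = - x + \frac{5}{x}$)
$G{\left(F,t \right)} = -25 + F^{2} + t \left(- F + \frac{5}{F}\right)$ ($G{\left(F,t \right)} = \left(F F + \left(- F + \frac{5}{F}\right) t\right) - 25 = \left(F^{2} + t \left(- F + \frac{5}{F}\right)\right) - 25 = -25 + F^{2} + t \left(- F + \frac{5}{F}\right)$)
$\frac{G{\left(31,\left(-7\right) \left(-3\right) \right)}}{-600} = \frac{-25 + 31^{2} - 31 \left(\left(-7\right) \left(-3\right)\right) + \frac{5 \left(\left(-7\right) \left(-3\right)\right)}{31}}{-600} = \left(-25 + 961 - 31 \cdot 21 + 5 \cdot 21 \cdot \frac{1}{31}\right) \left(- \frac{1}{600}\right) = \left(-25 + 961 - 651 + \frac{105}{31}\right) \left(- \frac{1}{600}\right) = \frac{8940}{31} \left(- \frac{1}{600}\right) = - \frac{149}{310}$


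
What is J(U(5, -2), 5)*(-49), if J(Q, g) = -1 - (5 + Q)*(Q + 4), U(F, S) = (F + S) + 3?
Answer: 5439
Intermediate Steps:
U(F, S) = 3 + F + S
J(Q, g) = -1 - (4 + Q)*(5 + Q) (J(Q, g) = -1 - (5 + Q)*(4 + Q) = -1 - (4 + Q)*(5 + Q))
J(U(5, -2), 5)*(-49) = (-21 - (3 + 5 - 2)² - 9*(3 + 5 - 2))*(-49) = (-21 - 1*6² - 9*6)*(-49) = (-21 - 1*36 - 54)*(-49) = (-21 - 36 - 54)*(-49) = -111*(-49) = 5439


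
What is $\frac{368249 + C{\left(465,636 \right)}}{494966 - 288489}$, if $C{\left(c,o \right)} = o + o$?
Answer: $\frac{369521}{206477} \approx 1.7896$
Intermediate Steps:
$C{\left(c,o \right)} = 2 o$
$\frac{368249 + C{\left(465,636 \right)}}{494966 - 288489} = \frac{368249 + 2 \cdot 636}{494966 - 288489} = \frac{368249 + 1272}{206477} = 369521 \cdot \frac{1}{206477} = \frac{369521}{206477}$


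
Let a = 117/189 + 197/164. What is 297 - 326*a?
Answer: -510413/1722 ≈ -296.41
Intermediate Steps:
a = 6269/3444 (a = 117*(1/189) + 197*(1/164) = 13/21 + 197/164 = 6269/3444 ≈ 1.8203)
297 - 326*a = 297 - 326*6269/3444 = 297 - 1021847/1722 = -510413/1722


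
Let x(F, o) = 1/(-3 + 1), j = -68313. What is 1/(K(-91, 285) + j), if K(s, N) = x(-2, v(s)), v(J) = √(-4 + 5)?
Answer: -2/136627 ≈ -1.4638e-5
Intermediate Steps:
v(J) = 1 (v(J) = √1 = 1)
x(F, o) = -½ (x(F, o) = 1/(-2) = -½)
K(s, N) = -½
1/(K(-91, 285) + j) = 1/(-½ - 68313) = 1/(-136627/2) = -2/136627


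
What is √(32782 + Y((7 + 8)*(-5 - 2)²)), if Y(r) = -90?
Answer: 2*√8173 ≈ 180.81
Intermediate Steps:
√(32782 + Y((7 + 8)*(-5 - 2)²)) = √(32782 - 90) = √32692 = 2*√8173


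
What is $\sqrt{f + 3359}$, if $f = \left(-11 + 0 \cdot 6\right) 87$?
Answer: $\sqrt{2402} \approx 49.01$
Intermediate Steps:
$f = -957$ ($f = \left(-11 + 0\right) 87 = \left(-11\right) 87 = -957$)
$\sqrt{f + 3359} = \sqrt{-957 + 3359} = \sqrt{2402}$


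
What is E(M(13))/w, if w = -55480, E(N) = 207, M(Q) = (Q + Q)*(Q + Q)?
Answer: -207/55480 ≈ -0.0037311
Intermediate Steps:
M(Q) = 4*Q² (M(Q) = (2*Q)*(2*Q) = 4*Q²)
E(M(13))/w = 207/(-55480) = 207*(-1/55480) = -207/55480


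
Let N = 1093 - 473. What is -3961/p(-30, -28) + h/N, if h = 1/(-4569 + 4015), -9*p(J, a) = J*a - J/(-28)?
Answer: 3809467723/89648280 ≈ 42.493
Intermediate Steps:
p(J, a) = -J/252 - J*a/9 (p(J, a) = -(J*a - J/(-28))/9 = -(J*a - J*(-1)/28)/9 = -(J*a - (-1)*J/28)/9 = -(J*a + J/28)/9 = -(J/28 + J*a)/9 = -J/252 - J*a/9)
h = -1/554 (h = 1/(-554) = -1/554 ≈ -0.0018051)
N = 620
-3961/p(-30, -28) + h/N = -3961*42/(5*(1 + 28*(-28))) - 1/554/620 = -3961*42/(5*(1 - 784)) - 1/554*1/620 = -3961/((-1/252*(-30)*(-783))) - 1/343480 = -3961/(-1305/14) - 1/343480 = -3961*(-14/1305) - 1/343480 = 55454/1305 - 1/343480 = 3809467723/89648280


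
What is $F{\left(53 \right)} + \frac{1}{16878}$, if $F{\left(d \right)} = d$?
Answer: $\frac{894535}{16878} \approx 53.0$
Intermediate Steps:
$F{\left(53 \right)} + \frac{1}{16878} = 53 + \frac{1}{16878} = \frac{894535}{16878}$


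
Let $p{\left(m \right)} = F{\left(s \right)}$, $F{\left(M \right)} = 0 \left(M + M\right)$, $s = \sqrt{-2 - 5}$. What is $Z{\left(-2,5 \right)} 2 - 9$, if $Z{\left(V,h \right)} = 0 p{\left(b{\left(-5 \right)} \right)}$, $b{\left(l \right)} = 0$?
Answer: $-9$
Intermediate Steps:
$s = i \sqrt{7}$ ($s = \sqrt{-7} = i \sqrt{7} \approx 2.6458 i$)
$F{\left(M \right)} = 0$ ($F{\left(M \right)} = 0 \cdot 2 M = 0$)
$p{\left(m \right)} = 0$
$Z{\left(V,h \right)} = 0$ ($Z{\left(V,h \right)} = 0 \cdot 0 = 0$)
$Z{\left(-2,5 \right)} 2 - 9 = 0 \cdot 2 - 9 = 0 - 9 = -9$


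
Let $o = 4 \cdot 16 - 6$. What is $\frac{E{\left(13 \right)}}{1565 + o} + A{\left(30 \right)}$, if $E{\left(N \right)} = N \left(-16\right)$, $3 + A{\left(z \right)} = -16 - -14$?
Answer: $- \frac{8323}{1623} \approx -5.1282$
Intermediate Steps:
$A{\left(z \right)} = -5$ ($A{\left(z \right)} = -3 - 2 = -5$)
$o = 58$ ($o = 64 - 6 = 58$)
$E{\left(N \right)} = - 16 N$
$\frac{E{\left(13 \right)}}{1565 + o} + A{\left(30 \right)} = \frac{\left(-16\right) 13}{1565 + 58} - 5 = \frac{1}{1623} \left(-208\right) - 5 = - \frac{208}{1623} - 5 = - \frac{8323}{1623}$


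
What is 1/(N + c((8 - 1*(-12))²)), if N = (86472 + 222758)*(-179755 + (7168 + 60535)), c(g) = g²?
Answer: -1/34649679960 ≈ -2.8860e-11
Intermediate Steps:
N = -34649839960 (N = 309230*(-179755 + 67703) = 309230*(-112052) = -34649839960)
1/(N + c((8 - 1*(-12))²)) = 1/(-34649839960 + ((8 - 1*(-12))²)²) = 1/(-34649839960 + ((8 + 12)²)²) = 1/(-34649839960 + (20²)²) = 1/(-34649839960 + 400²) = 1/(-34649839960 + 160000) = 1/(-34649679960) = -1/34649679960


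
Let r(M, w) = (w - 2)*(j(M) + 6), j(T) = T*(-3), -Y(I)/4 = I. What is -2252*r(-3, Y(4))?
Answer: 608040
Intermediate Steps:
Y(I) = -4*I
j(T) = -3*T
r(M, w) = (-2 + w)*(6 - 3*M) (r(M, w) = (w - 2)*(-3*M + 6) = (-2 + w)*(6 - 3*M))
-2252*r(-3, Y(4)) = -2252*(-12 + 6*(-3) + 6*(-4*4) - 3*(-3)*(-4*4)) = -2252*(-12 - 18 + 6*(-16) - 3*(-3)*(-16)) = -2252*(-12 - 18 - 96 - 144) = -2252*(-270) = 608040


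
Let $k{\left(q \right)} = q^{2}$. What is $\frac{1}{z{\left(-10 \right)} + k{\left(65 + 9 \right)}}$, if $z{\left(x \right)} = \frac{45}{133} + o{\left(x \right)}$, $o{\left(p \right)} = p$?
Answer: $\frac{133}{727023} \approx 0.00018294$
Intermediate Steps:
$z{\left(x \right)} = \frac{45}{133} + x$
$\frac{1}{z{\left(-10 \right)} + k{\left(65 + 9 \right)}} = \frac{1}{\left(\frac{45}{133} - 10\right) + \left(65 + 9\right)^{2}} = \frac{1}{- \frac{1285}{133} + 74^{2}} = \frac{1}{- \frac{1285}{133} + 5476} = \frac{1}{\frac{727023}{133}} = \frac{133}{727023}$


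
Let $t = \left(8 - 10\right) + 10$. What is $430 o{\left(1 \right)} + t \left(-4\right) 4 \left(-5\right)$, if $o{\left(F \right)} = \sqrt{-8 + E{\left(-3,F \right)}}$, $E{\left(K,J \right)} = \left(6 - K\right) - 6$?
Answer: $640 + 430 i \sqrt{5} \approx 640.0 + 961.51 i$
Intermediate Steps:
$E{\left(K,J \right)} = - K$ ($E{\left(K,J \right)} = \left(6 - K\right) - 6 = - K$)
$t = 8$ ($t = -2 + 10 = 8$)
$o{\left(F \right)} = i \sqrt{5}$ ($o{\left(F \right)} = \sqrt{-8 - -3} = \sqrt{-8 + 3} = \sqrt{-5} = i \sqrt{5}$)
$430 o{\left(1 \right)} + t \left(-4\right) 4 \left(-5\right) = 430 i \sqrt{5} + 8 \left(-4\right) 4 \left(-5\right) = 430 i \sqrt{5} + 8 \left(\left(-16\right) \left(-5\right)\right) = 430 i \sqrt{5} + 8 \cdot 80 = 430 i \sqrt{5} + 640 = 640 + 430 i \sqrt{5}$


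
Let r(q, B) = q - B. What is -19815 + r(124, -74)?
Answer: -19617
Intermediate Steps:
-19815 + r(124, -74) = -19815 + (124 - 1*(-74)) = -19815 + (124 + 74) = -19815 + 198 = -19617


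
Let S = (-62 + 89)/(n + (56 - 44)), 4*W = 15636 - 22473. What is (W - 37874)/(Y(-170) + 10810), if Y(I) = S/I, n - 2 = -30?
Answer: -15380920/4200461 ≈ -3.6617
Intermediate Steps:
n = -28 (n = 2 - 30 = -28)
W = -6837/4 (W = (15636 - 22473)/4 = (1/4)*(-6837) = -6837/4 ≈ -1709.3)
S = -27/16 (S = (-62 + 89)/(-28 + (56 - 44)) = 27/(-28 + 12) = 27/(-16) = 27*(-1/16) = -27/16 ≈ -1.6875)
Y(I) = -27/(16*I)
(W - 37874)/(Y(-170) + 10810) = (-6837/4 - 37874)/(-27/16/(-170) + 10810) = -158333/(4*(-27/16*(-1/170) + 10810)) = -158333/(4*(27/2720 + 10810)) = -158333/(4*29403227/2720) = -158333/4*2720/29403227 = -15380920/4200461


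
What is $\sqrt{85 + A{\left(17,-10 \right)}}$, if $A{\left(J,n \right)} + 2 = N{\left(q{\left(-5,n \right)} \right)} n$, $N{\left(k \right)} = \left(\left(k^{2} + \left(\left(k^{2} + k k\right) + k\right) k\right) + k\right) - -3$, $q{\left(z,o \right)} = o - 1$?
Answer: $3 \sqrt{2707} \approx 156.09$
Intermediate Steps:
$q{\left(z,o \right)} = -1 + o$
$N{\left(k \right)} = 3 + k + k^{2} + k \left(k + 2 k^{2}\right)$ ($N{\left(k \right)} = \left(\left(k^{2} + \left(\left(k^{2} + k^{2}\right) + k\right) k\right) + k\right) + 3 = \left(\left(k^{2} + \left(2 k^{2} + k\right) k\right) + k\right) + 3 = \left(\left(k^{2} + \left(k + 2 k^{2}\right) k\right) + k\right) + 3 = \left(\left(k^{2} + k \left(k + 2 k^{2}\right)\right) + k\right) + 3 = \left(k + k^{2} + k \left(k + 2 k^{2}\right)\right) + 3 = 3 + k + k^{2} + k \left(k + 2 k^{2}\right)$)
$A{\left(J,n \right)} = -2 + n \left(2 + n + 2 \left(-1 + n\right)^{2} + 2 \left(-1 + n\right)^{3}\right)$ ($A{\left(J,n \right)} = -2 + \left(3 + \left(-1 + n\right) + 2 \left(-1 + n\right)^{2} + 2 \left(-1 + n\right)^{3}\right) n = -2 + \left(2 + n + 2 \left(-1 + n\right)^{2} + 2 \left(-1 + n\right)^{3}\right) n = -2 + n \left(2 + n + 2 \left(-1 + n\right)^{2} + 2 \left(-1 + n\right)^{3}\right)$)
$\sqrt{85 + A{\left(17,-10 \right)}} = \sqrt{85 - \left(2 + 10 \left(2 - 10 + 2 \left(-1 - 10\right)^{2} + 2 \left(-1 - 10\right)^{3}\right)\right)} = \sqrt{85 - \left(2 + 10 \left(2 - 10 + 2 \left(-11\right)^{2} + 2 \left(-11\right)^{3}\right)\right)} = \sqrt{85 - \left(2 + 10 \left(2 - 10 + 2 \cdot 121 + 2 \left(-1331\right)\right)\right)} = \sqrt{85 - \left(2 + 10 \left(2 - 10 + 242 - 2662\right)\right)} = \sqrt{85 - -24278} = \sqrt{85 + \left(-2 + 24280\right)} = \sqrt{85 + 24278} = \sqrt{24363} = 3 \sqrt{2707}$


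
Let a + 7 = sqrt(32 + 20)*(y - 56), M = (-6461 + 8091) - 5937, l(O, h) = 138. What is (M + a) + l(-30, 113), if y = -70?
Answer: -4176 - 252*sqrt(13) ≈ -5084.6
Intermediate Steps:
M = -4307 (M = 1630 - 5937 = -4307)
a = -7 - 252*sqrt(13) (a = -7 + sqrt(32 + 20)*(-70 - 56) = -7 + sqrt(52)*(-126) = -7 + (2*sqrt(13))*(-126) = -7 - 252*sqrt(13) ≈ -915.60)
(M + a) + l(-30, 113) = (-4307 + (-7 - 252*sqrt(13))) + 138 = (-4314 - 252*sqrt(13)) + 138 = -4176 - 252*sqrt(13)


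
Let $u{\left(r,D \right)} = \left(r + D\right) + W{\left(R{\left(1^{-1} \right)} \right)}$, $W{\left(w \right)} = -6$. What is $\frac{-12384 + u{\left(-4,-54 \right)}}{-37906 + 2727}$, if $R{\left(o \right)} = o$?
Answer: $\frac{12448}{35179} \approx 0.35385$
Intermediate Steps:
$u{\left(r,D \right)} = -6 + D + r$ ($u{\left(r,D \right)} = \left(r + D\right) - 6 = \left(D + r\right) - 6 = -6 + D + r$)
$\frac{-12384 + u{\left(-4,-54 \right)}}{-37906 + 2727} = \frac{-12384 - 64}{-37906 + 2727} = \frac{-12384 - 64}{-35179} = \left(-12448\right) \left(- \frac{1}{35179}\right) = \frac{12448}{35179}$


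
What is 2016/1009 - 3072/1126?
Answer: -414816/568067 ≈ -0.73022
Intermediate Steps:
2016/1009 - 3072/1126 = 2016*(1/1009) - 3072*1/1126 = 2016/1009 - 1536/563 = -414816/568067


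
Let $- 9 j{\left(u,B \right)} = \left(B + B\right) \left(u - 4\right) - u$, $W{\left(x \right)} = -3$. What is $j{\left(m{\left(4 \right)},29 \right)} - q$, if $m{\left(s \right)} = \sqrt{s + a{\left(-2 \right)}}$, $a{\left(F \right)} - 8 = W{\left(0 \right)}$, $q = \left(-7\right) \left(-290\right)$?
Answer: $- \frac{18209}{9} \approx -2023.2$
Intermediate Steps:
$q = 2030$
$a{\left(F \right)} = 5$ ($a{\left(F \right)} = 8 - 3 = 5$)
$m{\left(s \right)} = \sqrt{5 + s}$ ($m{\left(s \right)} = \sqrt{s + 5} = \sqrt{5 + s}$)
$j{\left(u,B \right)} = \frac{u}{9} - \frac{2 B \left(-4 + u\right)}{9}$ ($j{\left(u,B \right)} = - \frac{\left(B + B\right) \left(u - 4\right) - u}{9} = - \frac{2 B \left(-4 + u\right) - u}{9} = - \frac{- u + 2 B \left(-4 + u\right)}{9} = \frac{u}{9} - \frac{2 B \left(-4 + u\right)}{9}$)
$j{\left(m{\left(4 \right)},29 \right)} - q = \left(\frac{\sqrt{5 + 4}}{9} + \frac{8}{9} \cdot 29 - \frac{58 \sqrt{5 + 4}}{9}\right) - 2030 = \left(\frac{\sqrt{9}}{9} + \frac{232}{9} - \frac{58 \sqrt{9}}{9}\right) - 2030 = \left(\frac{1}{9} \cdot 3 + \frac{232}{9} - \frac{58}{9} \cdot 3\right) - 2030 = \left(\frac{1}{3} + \frac{232}{9} - \frac{58}{3}\right) - 2030 = \frac{61}{9} - 2030 = - \frac{18209}{9}$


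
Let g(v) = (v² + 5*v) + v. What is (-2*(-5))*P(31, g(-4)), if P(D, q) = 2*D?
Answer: 620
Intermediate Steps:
g(v) = v² + 6*v
(-2*(-5))*P(31, g(-4)) = (-2*(-5))*(2*31) = 10*62 = 620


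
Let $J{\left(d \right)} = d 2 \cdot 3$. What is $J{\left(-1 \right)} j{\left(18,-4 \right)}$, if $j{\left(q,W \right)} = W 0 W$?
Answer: $0$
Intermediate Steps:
$j{\left(q,W \right)} = 0$ ($j{\left(q,W \right)} = 0 W = 0$)
$J{\left(d \right)} = 6 d$ ($J{\left(d \right)} = 2 d 3 = 6 d$)
$J{\left(-1 \right)} j{\left(18,-4 \right)} = 6 \left(-1\right) 0 = \left(-6\right) 0 = 0$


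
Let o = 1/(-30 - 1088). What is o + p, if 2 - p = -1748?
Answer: 1956499/1118 ≈ 1750.0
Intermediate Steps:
o = -1/1118 (o = 1/(-1118) = -1/1118 ≈ -0.00089445)
p = 1750 (p = 2 - 1*(-1748) = 2 + 1748 = 1750)
o + p = -1/1118 + 1750 = 1956499/1118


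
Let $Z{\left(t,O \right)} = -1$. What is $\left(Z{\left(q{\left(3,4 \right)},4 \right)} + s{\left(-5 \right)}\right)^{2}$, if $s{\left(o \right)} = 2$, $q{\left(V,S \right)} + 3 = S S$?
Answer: $1$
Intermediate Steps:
$q{\left(V,S \right)} = -3 + S^{2}$ ($q{\left(V,S \right)} = -3 + S S = -3 + S^{2}$)
$\left(Z{\left(q{\left(3,4 \right)},4 \right)} + s{\left(-5 \right)}\right)^{2} = \left(-1 + 2\right)^{2} = 1^{2} = 1$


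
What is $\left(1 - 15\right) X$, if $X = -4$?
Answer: $56$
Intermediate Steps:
$\left(1 - 15\right) X = \left(1 - 15\right) \left(-4\right) = \left(-14\right) \left(-4\right) = 56$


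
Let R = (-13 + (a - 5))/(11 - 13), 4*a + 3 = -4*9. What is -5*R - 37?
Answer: -851/8 ≈ -106.38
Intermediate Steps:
a = -39/4 (a = -¾ + (-4*9)/4 = -¾ + (¼)*(-36) = -¾ - 9 = -39/4 ≈ -9.7500)
R = 111/8 (R = (-13 + (-39/4 - 5))/(11 - 13) = (-13 - 59/4)/(-2) = -111/4*(-½) = 111/8 ≈ 13.875)
-5*R - 37 = -5*111/8 - 37 = -555/8 - 37 = -851/8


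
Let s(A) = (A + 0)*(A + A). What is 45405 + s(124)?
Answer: 76157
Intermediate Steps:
s(A) = 2*A**2 (s(A) = A*(2*A) = 2*A**2)
45405 + s(124) = 45405 + 2*124**2 = 45405 + 2*15376 = 45405 + 30752 = 76157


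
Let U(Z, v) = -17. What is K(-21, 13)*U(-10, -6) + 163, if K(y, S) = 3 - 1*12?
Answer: 316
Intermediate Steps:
K(y, S) = -9 (K(y, S) = 3 - 12 = -9)
K(-21, 13)*U(-10, -6) + 163 = -9*(-17) + 163 = 153 + 163 = 316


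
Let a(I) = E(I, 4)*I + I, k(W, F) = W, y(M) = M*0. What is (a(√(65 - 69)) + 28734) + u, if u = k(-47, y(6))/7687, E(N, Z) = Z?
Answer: 220878211/7687 + 10*I ≈ 28734.0 + 10.0*I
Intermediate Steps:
y(M) = 0
a(I) = 5*I (a(I) = 4*I + I = 5*I)
u = -47/7687 ≈ -0.0061142
(a(√(65 - 69)) + 28734) + u = (5*√(65 - 69) + 28734) - 47/7687 = (5*√(-4) + 28734) - 47/7687 = (5*(2*I) + 28734) - 47/7687 = (10*I + 28734) - 47/7687 = (28734 + 10*I) - 47/7687 = 220878211/7687 + 10*I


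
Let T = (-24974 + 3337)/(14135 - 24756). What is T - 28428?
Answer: -301912151/10621 ≈ -28426.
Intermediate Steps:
T = 21637/10621 (T = -21637/(-10621) = -21637*(-1/10621) = 21637/10621 ≈ 2.0372)
T - 28428 = 21637/10621 - 28428 = -301912151/10621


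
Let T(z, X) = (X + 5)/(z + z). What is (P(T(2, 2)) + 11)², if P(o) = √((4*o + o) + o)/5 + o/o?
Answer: (120 + √42)²/100 ≈ 159.97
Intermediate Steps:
T(z, X) = (5 + X)/(2*z) (T(z, X) = (5 + X)/((2*z)) = (5 + X)*(1/(2*z)) = (5 + X)/(2*z))
P(o) = 1 + √6*√o/5 (P(o) = √(5*o + o)*(⅕) + 1 = √(6*o)*(⅕) + 1 = (√6*√o)*(⅕) + 1 = √6*√o/5 + 1 = 1 + √6*√o/5)
(P(T(2, 2)) + 11)² = ((1 + √6*√((½)*(5 + 2)/2)/5) + 11)² = ((1 + √6*√((½)*(½)*7)/5) + 11)² = ((1 + √6*√(7/4)/5) + 11)² = ((1 + √6*(√7/2)/5) + 11)² = ((1 + √42/10) + 11)² = (12 + √42/10)²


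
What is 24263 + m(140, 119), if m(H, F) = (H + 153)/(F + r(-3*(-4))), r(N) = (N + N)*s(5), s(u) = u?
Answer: 5799150/239 ≈ 24264.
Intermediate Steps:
r(N) = 10*N (r(N) = (N + N)*5 = (2*N)*5 = 10*N)
m(H, F) = (153 + H)/(120 + F) (m(H, F) = (H + 153)/(F + 10*(-3*(-4))) = (153 + H)/(F + 10*12) = (153 + H)/(F + 120) = (153 + H)/(120 + F))
24263 + m(140, 119) = 24263 + (153 + 140)/(120 + 119) = 24263 + 293/239 = 5799150/239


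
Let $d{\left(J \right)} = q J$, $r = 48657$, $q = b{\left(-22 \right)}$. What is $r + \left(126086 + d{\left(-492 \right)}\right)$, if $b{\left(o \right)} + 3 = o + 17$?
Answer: $178679$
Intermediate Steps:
$b{\left(o \right)} = 14 + o$ ($b{\left(o \right)} = -3 + \left(o + 17\right) = -3 + \left(17 + o\right) = 14 + o$)
$q = -8$ ($q = 14 - 22 = -8$)
$d{\left(J \right)} = - 8 J$
$r + \left(126086 + d{\left(-492 \right)}\right) = 48657 + \left(126086 - -3936\right) = 48657 + \left(126086 + 3936\right) = 48657 + 130022 = 178679$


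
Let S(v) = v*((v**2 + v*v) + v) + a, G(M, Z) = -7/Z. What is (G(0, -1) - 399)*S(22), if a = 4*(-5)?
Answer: -8529920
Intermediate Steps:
a = -20
S(v) = -20 + v*(v + 2*v**2) (S(v) = v*((v**2 + v*v) + v) - 20 = v*((v**2 + v**2) + v) - 20 = v*(2*v**2 + v) - 20 = v*(v + 2*v**2) - 20 = -20 + v*(v + 2*v**2))
(G(0, -1) - 399)*S(22) = (-7/(-1) - 399)*(-20 + 22**2 + 2*22**3) = (-7*(-1) - 399)*(-20 + 484 + 2*10648) = (7 - 399)*(-20 + 484 + 21296) = -392*21760 = -8529920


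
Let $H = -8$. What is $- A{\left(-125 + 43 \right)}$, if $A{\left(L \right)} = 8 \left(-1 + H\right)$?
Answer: $72$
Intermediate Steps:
$A{\left(L \right)} = -72$ ($A{\left(L \right)} = 8 \left(-1 - 8\right) = 8 \left(-9\right) = -72$)
$- A{\left(-125 + 43 \right)} = \left(-1\right) \left(-72\right) = 72$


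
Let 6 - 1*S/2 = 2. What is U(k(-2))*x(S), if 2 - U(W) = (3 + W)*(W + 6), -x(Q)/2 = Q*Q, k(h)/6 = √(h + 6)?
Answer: 34304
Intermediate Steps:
S = 8 (S = 12 - 2*2 = 12 - 4 = 8)
k(h) = 6*√(6 + h) (k(h) = 6*√(h + 6) = 6*√(6 + h))
x(Q) = -2*Q² (x(Q) = -2*Q*Q = -2*Q²)
U(W) = 2 - (3 + W)*(6 + W) (U(W) = 2 - (3 + W)*(W + 6) = 2 - (3 + W)*(6 + W))
U(k(-2))*x(S) = (-16 - (6*√(6 - 2))² - 54*√(6 - 2))*(-2*8²) = (-16 - (6*√4)² - 54*√4)*(-2*64) = (-16 - (6*2)² - 54*2)*(-128) = (-16 - 1*12² - 9*12)*(-128) = (-16 - 1*144 - 108)*(-128) = (-16 - 144 - 108)*(-128) = -268*(-128) = 34304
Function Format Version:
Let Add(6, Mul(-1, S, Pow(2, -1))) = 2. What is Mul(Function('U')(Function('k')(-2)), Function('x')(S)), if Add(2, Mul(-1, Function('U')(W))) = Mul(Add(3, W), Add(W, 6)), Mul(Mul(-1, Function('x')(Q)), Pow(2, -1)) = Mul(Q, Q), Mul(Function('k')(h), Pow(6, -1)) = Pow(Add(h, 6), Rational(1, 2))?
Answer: 34304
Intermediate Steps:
S = 8 (S = Add(12, Mul(-2, 2)) = Add(12, -4) = 8)
Function('k')(h) = Mul(6, Pow(Add(6, h), Rational(1, 2))) (Function('k')(h) = Mul(6, Pow(Add(h, 6), Rational(1, 2))) = Mul(6, Pow(Add(6, h), Rational(1, 2))))
Function('x')(Q) = Mul(-2, Pow(Q, 2)) (Function('x')(Q) = Mul(-2, Mul(Q, Q)) = Mul(-2, Pow(Q, 2)))
Function('U')(W) = Add(2, Mul(-1, Add(3, W), Add(6, W))) (Function('U')(W) = Add(2, Mul(-1, Mul(Add(3, W), Add(W, 6)))) = Add(2, Mul(-1, Mul(Add(3, W), Add(6, W)))) = Add(2, Mul(-1, Add(3, W), Add(6, W))))
Mul(Function('U')(Function('k')(-2)), Function('x')(S)) = Mul(Add(-16, Mul(-1, Pow(Mul(6, Pow(Add(6, -2), Rational(1, 2))), 2)), Mul(-9, Mul(6, Pow(Add(6, -2), Rational(1, 2))))), Mul(-2, Pow(8, 2))) = Mul(Add(-16, Mul(-1, Pow(Mul(6, Pow(4, Rational(1, 2))), 2)), Mul(-9, Mul(6, Pow(4, Rational(1, 2))))), Mul(-2, 64)) = Mul(Add(-16, Mul(-1, Pow(Mul(6, 2), 2)), Mul(-9, Mul(6, 2))), -128) = Mul(Add(-16, Mul(-1, Pow(12, 2)), Mul(-9, 12)), -128) = Mul(Add(-16, Mul(-1, 144), -108), -128) = Mul(Add(-16, -144, -108), -128) = Mul(-268, -128) = 34304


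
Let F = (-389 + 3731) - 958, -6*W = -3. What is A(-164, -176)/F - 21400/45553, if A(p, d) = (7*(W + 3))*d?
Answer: -30930267/13574794 ≈ -2.2785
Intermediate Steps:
W = 1/2 (W = -1/6*(-3) = 1/2 ≈ 0.50000)
A(p, d) = 49*d/2 (A(p, d) = (7*(1/2 + 3))*d = (7*(7/2))*d = 49*d/2)
F = 2384 (F = 3342 - 958 = 2384)
A(-164, -176)/F - 21400/45553 = ((49/2)*(-176))/2384 - 21400/45553 = -4312*1/2384 - 21400*1/45553 = -539/298 - 21400/45553 = -30930267/13574794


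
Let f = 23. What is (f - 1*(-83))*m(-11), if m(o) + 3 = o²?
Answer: 12508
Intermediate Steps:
m(o) = -3 + o²
(f - 1*(-83))*m(-11) = (23 - 1*(-83))*(-3 + (-11)²) = (23 + 83)*(-3 + 121) = 106*118 = 12508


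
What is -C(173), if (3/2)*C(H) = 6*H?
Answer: -692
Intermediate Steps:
C(H) = 4*H (C(H) = 2*(6*H)/3 = 4*H)
-C(173) = -4*173 = -1*692 = -692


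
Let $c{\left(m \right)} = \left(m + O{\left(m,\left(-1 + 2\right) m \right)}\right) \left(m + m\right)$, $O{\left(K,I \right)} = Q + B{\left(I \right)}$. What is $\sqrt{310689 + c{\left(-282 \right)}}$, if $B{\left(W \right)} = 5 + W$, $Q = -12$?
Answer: $\sqrt{632733} \approx 795.45$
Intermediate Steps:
$O{\left(K,I \right)} = -7 + I$ ($O{\left(K,I \right)} = -12 + \left(5 + I\right) = -7 + I$)
$c{\left(m \right)} = 2 m \left(-7 + 2 m\right)$ ($c{\left(m \right)} = \left(m + \left(-7 + \left(-1 + 2\right) m\right)\right) \left(m + m\right) = \left(m + \left(-7 + 1 m\right)\right) 2 m = \left(m + \left(-7 + m\right)\right) 2 m = \left(-7 + 2 m\right) 2 m = 2 m \left(-7 + 2 m\right)$)
$\sqrt{310689 + c{\left(-282 \right)}} = \sqrt{310689 + 2 \left(-282\right) \left(-7 + 2 \left(-282\right)\right)} = \sqrt{310689 + 2 \left(-282\right) \left(-7 - 564\right)} = \sqrt{310689 + 2 \left(-282\right) \left(-571\right)} = \sqrt{310689 + 322044} = \sqrt{632733}$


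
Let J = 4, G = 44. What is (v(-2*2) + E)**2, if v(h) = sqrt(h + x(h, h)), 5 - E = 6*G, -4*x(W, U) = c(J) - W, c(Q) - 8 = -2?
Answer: (518 - I*sqrt(26))**2/4 ≈ 67075.0 - 1320.6*I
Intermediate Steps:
c(Q) = 6 (c(Q) = 8 - 2 = 6)
x(W, U) = -3/2 + W/4 (x(W, U) = -(6 - W)/4 = -3/2 + W/4)
E = -259 (E = 5 - 6*44 = 5 - 1*264 = 5 - 264 = -259)
v(h) = sqrt(-3/2 + 5*h/4) (v(h) = sqrt(h + (-3/2 + h/4)) = sqrt(-3/2 + 5*h/4))
(v(-2*2) + E)**2 = (sqrt(-6 + 5*(-2*2))/2 - 259)**2 = (sqrt(-6 + 5*(-4))/2 - 259)**2 = (sqrt(-6 - 20)/2 - 259)**2 = (sqrt(-26)/2 - 259)**2 = ((I*sqrt(26))/2 - 259)**2 = (I*sqrt(26)/2 - 259)**2 = (-259 + I*sqrt(26)/2)**2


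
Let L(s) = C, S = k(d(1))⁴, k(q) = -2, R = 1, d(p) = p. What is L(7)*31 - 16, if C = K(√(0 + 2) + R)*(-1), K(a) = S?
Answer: -512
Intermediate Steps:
S = 16 (S = (-2)⁴ = 16)
K(a) = 16
C = -16 (C = 16*(-1) = -16)
L(s) = -16
L(7)*31 - 16 = -16*31 - 16 = -496 - 16 = -512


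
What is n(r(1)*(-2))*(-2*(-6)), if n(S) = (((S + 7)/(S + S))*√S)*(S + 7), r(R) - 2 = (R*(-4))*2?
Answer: 361*√3 ≈ 625.27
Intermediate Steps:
r(R) = 2 - 8*R (r(R) = 2 + (R*(-4))*2 = 2 - 4*R*2 = 2 - 8*R)
n(S) = (7 + S)²/(2*√S) (n(S) = (((7 + S)/((2*S)))*√S)*(7 + S) = (((7 + S)*(1/(2*S)))*√S)*(7 + S) = (((7 + S)/(2*S))*√S)*(7 + S) = ((7 + S)/(2*√S))*(7 + S) = (7 + S)²/(2*√S))
n(r(1)*(-2))*(-2*(-6)) = ((7 + (2 - 8*1)*(-2))²/(2*√((2 - 8*1)*(-2))))*(-2*(-6)) = ((7 + (2 - 8)*(-2))²/(2*√((2 - 8)*(-2))))*12 = ((7 - 6*(-2))²/(2*√(-6*(-2))))*12 = ((7 + 12)²/(2*√12))*12 = ((½)*(√3/6)*19²)*12 = ((½)*(√3/6)*361)*12 = (361*√3/12)*12 = 361*√3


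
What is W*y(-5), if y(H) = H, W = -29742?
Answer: 148710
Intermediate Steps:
W*y(-5) = -29742*(-5) = 148710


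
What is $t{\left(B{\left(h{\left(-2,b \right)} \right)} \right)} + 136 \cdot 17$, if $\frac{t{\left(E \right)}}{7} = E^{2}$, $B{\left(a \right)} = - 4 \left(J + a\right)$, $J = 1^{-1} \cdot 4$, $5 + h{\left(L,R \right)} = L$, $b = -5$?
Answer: $3320$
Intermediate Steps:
$h{\left(L,R \right)} = -5 + L$
$J = 4$ ($J = 1 \cdot 4 = 4$)
$B{\left(a \right)} = -16 - 4 a$ ($B{\left(a \right)} = - 4 \left(4 + a\right) = -16 - 4 a$)
$t{\left(E \right)} = 7 E^{2}$
$t{\left(B{\left(h{\left(-2,b \right)} \right)} \right)} + 136 \cdot 17 = 7 \left(-16 - 4 \left(-5 - 2\right)\right)^{2} + 136 \cdot 17 = 7 \left(-16 - -28\right)^{2} + 2312 = 7 \left(-16 + 28\right)^{2} + 2312 = 7 \cdot 12^{2} + 2312 = 7 \cdot 144 + 2312 = 1008 + 2312 = 3320$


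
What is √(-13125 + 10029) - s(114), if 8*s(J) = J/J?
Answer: -⅛ + 6*I*√86 ≈ -0.125 + 55.642*I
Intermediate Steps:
s(J) = ⅛ (s(J) = (J/J)/8 = (⅛)*1 = ⅛)
√(-13125 + 10029) - s(114) = √(-13125 + 10029) - 1*⅛ = √(-3096) - ⅛ = 6*I*√86 - ⅛ = -⅛ + 6*I*√86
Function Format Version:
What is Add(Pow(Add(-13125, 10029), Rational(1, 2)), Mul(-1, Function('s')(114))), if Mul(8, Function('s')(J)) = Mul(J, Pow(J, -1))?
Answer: Add(Rational(-1, 8), Mul(6, I, Pow(86, Rational(1, 2)))) ≈ Add(-0.12500, Mul(55.642, I))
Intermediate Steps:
Function('s')(J) = Rational(1, 8) (Function('s')(J) = Mul(Rational(1, 8), Mul(J, Pow(J, -1))) = Mul(Rational(1, 8), 1) = Rational(1, 8))
Add(Pow(Add(-13125, 10029), Rational(1, 2)), Mul(-1, Function('s')(114))) = Add(Pow(Add(-13125, 10029), Rational(1, 2)), Mul(-1, Rational(1, 8))) = Add(Pow(-3096, Rational(1, 2)), Rational(-1, 8)) = Add(Mul(6, I, Pow(86, Rational(1, 2))), Rational(-1, 8)) = Add(Rational(-1, 8), Mul(6, I, Pow(86, Rational(1, 2))))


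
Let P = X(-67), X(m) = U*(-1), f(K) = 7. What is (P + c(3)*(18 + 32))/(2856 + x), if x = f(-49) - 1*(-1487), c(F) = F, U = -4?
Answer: 77/2175 ≈ 0.035402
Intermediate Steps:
X(m) = 4 (X(m) = -4*(-1) = 4)
P = 4
x = 1494 (x = 7 - 1*(-1487) = 7 + 1487 = 1494)
(P + c(3)*(18 + 32))/(2856 + x) = (4 + 3*(18 + 32))/(2856 + 1494) = (4 + 3*50)/4350 = (4 + 150)*(1/4350) = 154*(1/4350) = 77/2175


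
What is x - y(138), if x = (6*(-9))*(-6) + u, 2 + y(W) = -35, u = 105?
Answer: 466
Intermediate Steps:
y(W) = -37 (y(W) = -2 - 35 = -37)
x = 429 (x = (6*(-9))*(-6) + 105 = -54*(-6) + 105 = 324 + 105 = 429)
x - y(138) = 429 - 1*(-37) = 429 + 37 = 466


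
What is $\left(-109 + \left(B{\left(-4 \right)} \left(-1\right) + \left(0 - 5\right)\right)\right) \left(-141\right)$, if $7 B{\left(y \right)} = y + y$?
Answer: $\frac{111390}{7} \approx 15913.0$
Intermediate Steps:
$B{\left(y \right)} = \frac{2 y}{7}$ ($B{\left(y \right)} = \frac{y + y}{7} = \frac{2 y}{7}$)
$\left(-109 + \left(B{\left(-4 \right)} \left(-1\right) + \left(0 - 5\right)\right)\right) \left(-141\right) = \left(-109 + \left(\frac{2}{7} \left(-4\right) \left(-1\right) + \left(0 - 5\right)\right)\right) \left(-141\right) = \left(-109 + \left(\left(- \frac{8}{7}\right) \left(-1\right) + \left(0 - 5\right)\right)\right) \left(-141\right) = \left(-109 + \left(\frac{8}{7} - 5\right)\right) \left(-141\right) = \left(-109 - \frac{27}{7}\right) \left(-141\right) = \left(- \frac{790}{7}\right) \left(-141\right) = \frac{111390}{7}$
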